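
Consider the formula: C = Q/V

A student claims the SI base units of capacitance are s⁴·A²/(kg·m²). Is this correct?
Units of each symbol in C = Q/V:
  Q (charge, in coulombs): s·A
  V (voltage, in volts): kg·m²/(s³·A)  → in the denominator, contributes s³·A/(kg·m²)

Multiplying the contributions: [s·A] · [s³·A/(kg·m²)]
Adding exponents of each base unit: kg: -1, m: -2, s: 4, A: 2
SI base units of capacitance: s⁴·A²/(kg·m²)

The claimed units s⁴·A²/(kg·m²) match the derived units, so the claim is correct.

Answer: Yes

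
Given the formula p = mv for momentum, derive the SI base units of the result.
Units of each symbol in p = mv:
  m (mass): kg
  v (velocity): m/s

Multiplying the contributions: [kg] · [m/s]
Adding exponents of each base unit: kg: 1, m: 1, s: -1
SI base units of momentum: kg·m/s

Answer: kg·m/s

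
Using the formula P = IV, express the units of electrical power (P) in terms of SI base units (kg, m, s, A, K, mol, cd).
Units of each symbol in P = IV:
  I (current): A
  V (voltage, in volts): kg·m²/(s³·A)

Multiplying the contributions: [A] · [kg·m²/(s³·A)]
Adding exponents of each base unit: kg: 1, m: 2, s: -3
SI base units of electrical power: kg·m²/s³

Answer: kg·m²/s³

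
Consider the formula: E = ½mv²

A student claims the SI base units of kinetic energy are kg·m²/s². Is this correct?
Units of each symbol in E = ½mv²:
  m (mass): kg
  v (speed): m/s  → to the power 2, contributes m²/s²
  The factor ½ is dimensionless.

Multiplying the contributions: [kg] · [m²/s²]
Adding exponents of each base unit: kg: 1, m: 2, s: -2
SI base units of kinetic energy: kg·m²/s²

The claimed units kg·m²/s² match the derived units, so the claim is correct.

Answer: Yes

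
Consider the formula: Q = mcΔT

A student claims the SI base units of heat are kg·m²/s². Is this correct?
Units of each symbol in Q = mcΔT:
  m (mass): kg
  c (specific heat capacity, in J/(kg·K)): m²/(s²·K)
  ΔT (temperature change): K

Multiplying the contributions: [kg] · [m²/(s²·K)] · [K]
Adding exponents of each base unit: kg: 1, m: 2, s: -2
SI base units of heat: kg·m²/s²

The claimed units kg·m²/s² match the derived units, so the claim is correct.

Answer: Yes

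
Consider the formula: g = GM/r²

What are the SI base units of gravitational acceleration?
Units of each symbol in g = GM/r²:
  G (gravitational constant): m³/(kg·s²)
  M (mass): kg
  r (distance): m  → to the power 2 in the denominator, contributes 1/m²

Multiplying the contributions: [m³/(kg·s²)] · [kg] · [1/m²]
Adding exponents of each base unit: m: 1, s: -2
SI base units of gravitational acceleration: m/s²

Answer: m/s²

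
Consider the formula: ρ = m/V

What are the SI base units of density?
Units of each symbol in ρ = m/V:
  m (mass): kg
  V (volume): m³  → in the denominator, contributes 1/m³

Multiplying the contributions: [kg] · [1/m³]
Adding exponents of each base unit: kg: 1, m: -3
SI base units of density: kg/m³

Answer: kg/m³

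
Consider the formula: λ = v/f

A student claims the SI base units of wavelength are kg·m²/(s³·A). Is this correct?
Units of each symbol in λ = v/f:
  v (wave speed): m/s
  f (frequency): 1/s  → in the denominator, contributes s

Multiplying the contributions: [m/s] · [s]
Adding exponents of each base unit: m: 1
SI base units of wavelength: m

The claimed units kg·m²/(s³·A) (exponents kg: 1, m: 2, s: -3, A: -1) do not match the derived units m (exponents m: 1), so the claim is incorrect.

Answer: No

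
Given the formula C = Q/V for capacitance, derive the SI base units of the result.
Units of each symbol in C = Q/V:
  Q (charge, in coulombs): s·A
  V (voltage, in volts): kg·m²/(s³·A)  → in the denominator, contributes s³·A/(kg·m²)

Multiplying the contributions: [s·A] · [s³·A/(kg·m²)]
Adding exponents of each base unit: kg: -1, m: -2, s: 4, A: 2
SI base units of capacitance: s⁴·A²/(kg·m²)

Answer: s⁴·A²/(kg·m²)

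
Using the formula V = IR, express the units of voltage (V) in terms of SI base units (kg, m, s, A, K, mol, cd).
Units of each symbol in V = IR:
  I (current): A
  R (resistance, in ohms): kg·m²/(s³·A²)

Multiplying the contributions: [A] · [kg·m²/(s³·A²)]
Adding exponents of each base unit: kg: 1, m: 2, s: -3, A: -1
SI base units of voltage: kg·m²/(s³·A)

Answer: kg·m²/(s³·A)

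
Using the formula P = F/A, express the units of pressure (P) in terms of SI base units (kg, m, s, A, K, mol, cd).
Units of each symbol in P = F/A:
  F (force): kg·m/s²
  A (area): m²  → in the denominator, contributes 1/m²

Multiplying the contributions: [kg·m/s²] · [1/m²]
Adding exponents of each base unit: kg: 1, m: -1, s: -2
SI base units of pressure: kg/(m·s²)

Answer: kg/(m·s²)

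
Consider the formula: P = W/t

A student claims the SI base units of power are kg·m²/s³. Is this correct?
Units of each symbol in P = W/t:
  W (work): kg·m²/s²
  t (time): s  → in the denominator, contributes 1/s

Multiplying the contributions: [kg·m²/s²] · [1/s]
Adding exponents of each base unit: kg: 1, m: 2, s: -3
SI base units of power: kg·m²/s³

The claimed units kg·m²/s³ match the derived units, so the claim is correct.

Answer: Yes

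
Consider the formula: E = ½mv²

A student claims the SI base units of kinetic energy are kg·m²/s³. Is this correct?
Units of each symbol in E = ½mv²:
  m (mass): kg
  v (speed): m/s  → to the power 2, contributes m²/s²
  The factor ½ is dimensionless.

Multiplying the contributions: [kg] · [m²/s²]
Adding exponents of each base unit: kg: 1, m: 2, s: -2
SI base units of kinetic energy: kg·m²/s²

The claimed units kg·m²/s³ (exponents kg: 1, m: 2, s: -3) do not match the derived units kg·m²/s² (exponents kg: 1, m: 2, s: -2), so the claim is incorrect.

Answer: No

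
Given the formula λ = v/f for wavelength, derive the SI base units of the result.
Units of each symbol in λ = v/f:
  v (wave speed): m/s
  f (frequency): 1/s  → in the denominator, contributes s

Multiplying the contributions: [m/s] · [s]
Adding exponents of each base unit: m: 1
SI base units of wavelength: m

Answer: m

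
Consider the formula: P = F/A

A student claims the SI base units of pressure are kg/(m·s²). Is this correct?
Units of each symbol in P = F/A:
  F (force): kg·m/s²
  A (area): m²  → in the denominator, contributes 1/m²

Multiplying the contributions: [kg·m/s²] · [1/m²]
Adding exponents of each base unit: kg: 1, m: -1, s: -2
SI base units of pressure: kg/(m·s²)

The claimed units kg/(m·s²) match the derived units, so the claim is correct.

Answer: Yes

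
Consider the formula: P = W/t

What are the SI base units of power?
Units of each symbol in P = W/t:
  W (work): kg·m²/s²
  t (time): s  → in the denominator, contributes 1/s

Multiplying the contributions: [kg·m²/s²] · [1/s]
Adding exponents of each base unit: kg: 1, m: 2, s: -3
SI base units of power: kg·m²/s³

Answer: kg·m²/s³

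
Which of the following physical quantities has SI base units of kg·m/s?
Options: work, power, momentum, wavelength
Checking the SI base units of each option:
  work (W = Fd): kg·m²/s²  ✗
  power (P = W/t): kg·m²/s³  ✗
  momentum (p = mv): kg·m/s  ✓ matches
  wavelength (λ = v/f): m  ✗

Only momentum has units kg·m/s.

Answer: momentum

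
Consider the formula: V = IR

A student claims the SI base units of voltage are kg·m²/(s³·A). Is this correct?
Units of each symbol in V = IR:
  I (current): A
  R (resistance, in ohms): kg·m²/(s³·A²)

Multiplying the contributions: [A] · [kg·m²/(s³·A²)]
Adding exponents of each base unit: kg: 1, m: 2, s: -3, A: -1
SI base units of voltage: kg·m²/(s³·A)

The claimed units kg·m²/(s³·A) match the derived units, so the claim is correct.

Answer: Yes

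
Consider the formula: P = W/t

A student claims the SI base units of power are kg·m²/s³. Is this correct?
Units of each symbol in P = W/t:
  W (work): kg·m²/s²
  t (time): s  → in the denominator, contributes 1/s

Multiplying the contributions: [kg·m²/s²] · [1/s]
Adding exponents of each base unit: kg: 1, m: 2, s: -3
SI base units of power: kg·m²/s³

The claimed units kg·m²/s³ match the derived units, so the claim is correct.

Answer: Yes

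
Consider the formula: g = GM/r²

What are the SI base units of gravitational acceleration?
Units of each symbol in g = GM/r²:
  G (gravitational constant): m³/(kg·s²)
  M (mass): kg
  r (distance): m  → to the power 2 in the denominator, contributes 1/m²

Multiplying the contributions: [m³/(kg·s²)] · [kg] · [1/m²]
Adding exponents of each base unit: m: 1, s: -2
SI base units of gravitational acceleration: m/s²

Answer: m/s²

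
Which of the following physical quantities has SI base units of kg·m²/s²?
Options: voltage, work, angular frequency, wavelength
Checking the SI base units of each option:
  voltage (V = IR): kg·m²/(s³·A)  ✗
  work (W = Fd): kg·m²/s²  ✓ matches
  angular frequency (ω = 2πf): 1/s  ✗
  wavelength (λ = v/f): m  ✗

Only work has units kg·m²/s².

Answer: work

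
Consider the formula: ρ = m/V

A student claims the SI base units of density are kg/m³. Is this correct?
Units of each symbol in ρ = m/V:
  m (mass): kg
  V (volume): m³  → in the denominator, contributes 1/m³

Multiplying the contributions: [kg] · [1/m³]
Adding exponents of each base unit: kg: 1, m: -3
SI base units of density: kg/m³

The claimed units kg/m³ match the derived units, so the claim is correct.

Answer: Yes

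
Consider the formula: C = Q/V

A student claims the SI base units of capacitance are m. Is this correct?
Units of each symbol in C = Q/V:
  Q (charge, in coulombs): s·A
  V (voltage, in volts): kg·m²/(s³·A)  → in the denominator, contributes s³·A/(kg·m²)

Multiplying the contributions: [s·A] · [s³·A/(kg·m²)]
Adding exponents of each base unit: kg: -1, m: -2, s: 4, A: 2
SI base units of capacitance: s⁴·A²/(kg·m²)

The claimed units m (exponents m: 1) do not match the derived units s⁴·A²/(kg·m²) (exponents kg: -1, m: -2, s: 4, A: 2), so the claim is incorrect.

Answer: No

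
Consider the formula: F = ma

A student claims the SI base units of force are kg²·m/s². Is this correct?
Units of each symbol in F = ma:
  m (mass): kg
  a (acceleration): m/s²

Multiplying the contributions: [kg] · [m/s²]
Adding exponents of each base unit: kg: 1, m: 1, s: -2
SI base units of force: kg·m/s²

The claimed units kg²·m/s² (exponents kg: 2, m: 1, s: -2) do not match the derived units kg·m/s² (exponents kg: 1, m: 1, s: -2), so the claim is incorrect.

Answer: No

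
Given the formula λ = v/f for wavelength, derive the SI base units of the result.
Units of each symbol in λ = v/f:
  v (wave speed): m/s
  f (frequency): 1/s  → in the denominator, contributes s

Multiplying the contributions: [m/s] · [s]
Adding exponents of each base unit: m: 1
SI base units of wavelength: m

Answer: m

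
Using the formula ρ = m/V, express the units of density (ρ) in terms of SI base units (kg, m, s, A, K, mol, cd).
Units of each symbol in ρ = m/V:
  m (mass): kg
  V (volume): m³  → in the denominator, contributes 1/m³

Multiplying the contributions: [kg] · [1/m³]
Adding exponents of each base unit: kg: 1, m: -3
SI base units of density: kg/m³

Answer: kg/m³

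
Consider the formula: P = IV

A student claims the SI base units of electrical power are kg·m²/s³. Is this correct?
Units of each symbol in P = IV:
  I (current): A
  V (voltage, in volts): kg·m²/(s³·A)

Multiplying the contributions: [A] · [kg·m²/(s³·A)]
Adding exponents of each base unit: kg: 1, m: 2, s: -3
SI base units of electrical power: kg·m²/s³

The claimed units kg·m²/s³ match the derived units, so the claim is correct.

Answer: Yes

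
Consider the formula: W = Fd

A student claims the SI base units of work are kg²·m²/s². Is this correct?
Units of each symbol in W = Fd:
  F (force): kg·m/s²
  d (displacement): m

Multiplying the contributions: [kg·m/s²] · [m]
Adding exponents of each base unit: kg: 1, m: 2, s: -2
SI base units of work: kg·m²/s²

The claimed units kg²·m²/s² (exponents kg: 2, m: 2, s: -2) do not match the derived units kg·m²/s² (exponents kg: 1, m: 2, s: -2), so the claim is incorrect.

Answer: No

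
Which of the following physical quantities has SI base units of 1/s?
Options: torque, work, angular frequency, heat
Checking the SI base units of each option:
  torque (τ = Fr): kg·m²/s²  ✗
  work (W = Fd): kg·m²/s²  ✗
  angular frequency (ω = 2πf): 1/s  ✓ matches
  heat (Q = mcΔT): kg·m²/s²  ✗

Only angular frequency has units 1/s.

Answer: angular frequency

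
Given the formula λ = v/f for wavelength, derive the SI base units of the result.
Units of each symbol in λ = v/f:
  v (wave speed): m/s
  f (frequency): 1/s  → in the denominator, contributes s

Multiplying the contributions: [m/s] · [s]
Adding exponents of each base unit: m: 1
SI base units of wavelength: m

Answer: m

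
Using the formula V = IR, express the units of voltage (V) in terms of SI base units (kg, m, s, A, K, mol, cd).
Units of each symbol in V = IR:
  I (current): A
  R (resistance, in ohms): kg·m²/(s³·A²)

Multiplying the contributions: [A] · [kg·m²/(s³·A²)]
Adding exponents of each base unit: kg: 1, m: 2, s: -3, A: -1
SI base units of voltage: kg·m²/(s³·A)

Answer: kg·m²/(s³·A)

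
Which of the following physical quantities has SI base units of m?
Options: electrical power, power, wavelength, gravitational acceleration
Checking the SI base units of each option:
  electrical power (P = IV): kg·m²/s³  ✗
  power (P = W/t): kg·m²/s³  ✗
  wavelength (λ = v/f): m  ✓ matches
  gravitational acceleration (g = GM/r²): m/s²  ✗

Only wavelength has units m.

Answer: wavelength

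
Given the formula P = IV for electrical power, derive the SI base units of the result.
Units of each symbol in P = IV:
  I (current): A
  V (voltage, in volts): kg·m²/(s³·A)

Multiplying the contributions: [A] · [kg·m²/(s³·A)]
Adding exponents of each base unit: kg: 1, m: 2, s: -3
SI base units of electrical power: kg·m²/s³

Answer: kg·m²/s³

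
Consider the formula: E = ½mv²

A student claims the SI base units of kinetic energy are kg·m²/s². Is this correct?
Units of each symbol in E = ½mv²:
  m (mass): kg
  v (speed): m/s  → to the power 2, contributes m²/s²
  The factor ½ is dimensionless.

Multiplying the contributions: [kg] · [m²/s²]
Adding exponents of each base unit: kg: 1, m: 2, s: -2
SI base units of kinetic energy: kg·m²/s²

The claimed units kg·m²/s² match the derived units, so the claim is correct.

Answer: Yes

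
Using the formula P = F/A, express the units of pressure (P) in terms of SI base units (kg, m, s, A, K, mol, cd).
Units of each symbol in P = F/A:
  F (force): kg·m/s²
  A (area): m²  → in the denominator, contributes 1/m²

Multiplying the contributions: [kg·m/s²] · [1/m²]
Adding exponents of each base unit: kg: 1, m: -1, s: -2
SI base units of pressure: kg/(m·s²)

Answer: kg/(m·s²)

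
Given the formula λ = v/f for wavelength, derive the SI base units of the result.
Units of each symbol in λ = v/f:
  v (wave speed): m/s
  f (frequency): 1/s  → in the denominator, contributes s

Multiplying the contributions: [m/s] · [s]
Adding exponents of each base unit: m: 1
SI base units of wavelength: m

Answer: m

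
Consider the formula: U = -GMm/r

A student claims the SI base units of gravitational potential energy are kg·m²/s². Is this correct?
Units of each symbol in U = -GMm/r:
  G (gravitational constant): m³/(kg·s²)
  M (mass): kg
  m (mass): kg
  r (distance): m  → in the denominator, contributes 1/m
  The minus sign does not affect the units.

Multiplying the contributions: [m³/(kg·s²)] · [kg] · [kg] · [1/m]
Adding exponents of each base unit: kg: 1, m: 2, s: -2
SI base units of gravitational potential energy: kg·m²/s²

The claimed units kg·m²/s² match the derived units, so the claim is correct.

Answer: Yes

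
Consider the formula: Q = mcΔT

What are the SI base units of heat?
Units of each symbol in Q = mcΔT:
  m (mass): kg
  c (specific heat capacity, in J/(kg·K)): m²/(s²·K)
  ΔT (temperature change): K

Multiplying the contributions: [kg] · [m²/(s²·K)] · [K]
Adding exponents of each base unit: kg: 1, m: 2, s: -2
SI base units of heat: kg·m²/s²

Answer: kg·m²/s²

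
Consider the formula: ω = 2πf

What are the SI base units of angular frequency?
Units of each symbol in ω = 2πf:
  f (frequency): 1/s
  The factor 2π is dimensionless.

Multiplying the contributions: [1/s]
Adding exponents of each base unit: s: -1
SI base units of angular frequency: 1/s

Answer: 1/s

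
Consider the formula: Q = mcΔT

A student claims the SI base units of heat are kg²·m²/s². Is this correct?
Units of each symbol in Q = mcΔT:
  m (mass): kg
  c (specific heat capacity, in J/(kg·K)): m²/(s²·K)
  ΔT (temperature change): K

Multiplying the contributions: [kg] · [m²/(s²·K)] · [K]
Adding exponents of each base unit: kg: 1, m: 2, s: -2
SI base units of heat: kg·m²/s²

The claimed units kg²·m²/s² (exponents kg: 2, m: 2, s: -2) do not match the derived units kg·m²/s² (exponents kg: 1, m: 2, s: -2), so the claim is incorrect.

Answer: No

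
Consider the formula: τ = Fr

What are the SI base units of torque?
Units of each symbol in τ = Fr:
  F (force): kg·m/s²
  r (lever arm): m

Multiplying the contributions: [kg·m/s²] · [m]
Adding exponents of each base unit: kg: 1, m: 2, s: -2
SI base units of torque: kg·m²/s²

Answer: kg·m²/s²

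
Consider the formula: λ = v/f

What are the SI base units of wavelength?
Units of each symbol in λ = v/f:
  v (wave speed): m/s
  f (frequency): 1/s  → in the denominator, contributes s

Multiplying the contributions: [m/s] · [s]
Adding exponents of each base unit: m: 1
SI base units of wavelength: m

Answer: m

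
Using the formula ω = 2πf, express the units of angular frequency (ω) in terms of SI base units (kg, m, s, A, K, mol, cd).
Units of each symbol in ω = 2πf:
  f (frequency): 1/s
  The factor 2π is dimensionless.

Multiplying the contributions: [1/s]
Adding exponents of each base unit: s: -1
SI base units of angular frequency: 1/s

Answer: 1/s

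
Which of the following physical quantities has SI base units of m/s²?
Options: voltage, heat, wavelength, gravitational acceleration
Checking the SI base units of each option:
  voltage (V = IR): kg·m²/(s³·A)  ✗
  heat (Q = mcΔT): kg·m²/s²  ✗
  wavelength (λ = v/f): m  ✗
  gravitational acceleration (g = GM/r²): m/s²  ✓ matches

Only gravitational acceleration has units m/s².

Answer: gravitational acceleration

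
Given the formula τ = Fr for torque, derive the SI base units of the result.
Units of each symbol in τ = Fr:
  F (force): kg·m/s²
  r (lever arm): m

Multiplying the contributions: [kg·m/s²] · [m]
Adding exponents of each base unit: kg: 1, m: 2, s: -2
SI base units of torque: kg·m²/s²

Answer: kg·m²/s²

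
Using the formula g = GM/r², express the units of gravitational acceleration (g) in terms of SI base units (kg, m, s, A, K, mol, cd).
Units of each symbol in g = GM/r²:
  G (gravitational constant): m³/(kg·s²)
  M (mass): kg
  r (distance): m  → to the power 2 in the denominator, contributes 1/m²

Multiplying the contributions: [m³/(kg·s²)] · [kg] · [1/m²]
Adding exponents of each base unit: m: 1, s: -2
SI base units of gravitational acceleration: m/s²

Answer: m/s²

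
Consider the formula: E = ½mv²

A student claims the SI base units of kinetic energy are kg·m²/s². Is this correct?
Units of each symbol in E = ½mv²:
  m (mass): kg
  v (speed): m/s  → to the power 2, contributes m²/s²
  The factor ½ is dimensionless.

Multiplying the contributions: [kg] · [m²/s²]
Adding exponents of each base unit: kg: 1, m: 2, s: -2
SI base units of kinetic energy: kg·m²/s²

The claimed units kg·m²/s² match the derived units, so the claim is correct.

Answer: Yes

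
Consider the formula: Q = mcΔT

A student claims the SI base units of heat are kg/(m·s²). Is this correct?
Units of each symbol in Q = mcΔT:
  m (mass): kg
  c (specific heat capacity, in J/(kg·K)): m²/(s²·K)
  ΔT (temperature change): K

Multiplying the contributions: [kg] · [m²/(s²·K)] · [K]
Adding exponents of each base unit: kg: 1, m: 2, s: -2
SI base units of heat: kg·m²/s²

The claimed units kg/(m·s²) (exponents kg: 1, m: -1, s: -2) do not match the derived units kg·m²/s² (exponents kg: 1, m: 2, s: -2), so the claim is incorrect.

Answer: No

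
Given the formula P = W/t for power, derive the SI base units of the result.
Units of each symbol in P = W/t:
  W (work): kg·m²/s²
  t (time): s  → in the denominator, contributes 1/s

Multiplying the contributions: [kg·m²/s²] · [1/s]
Adding exponents of each base unit: kg: 1, m: 2, s: -3
SI base units of power: kg·m²/s³

Answer: kg·m²/s³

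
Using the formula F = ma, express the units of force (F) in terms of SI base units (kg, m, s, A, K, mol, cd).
Units of each symbol in F = ma:
  m (mass): kg
  a (acceleration): m/s²

Multiplying the contributions: [kg] · [m/s²]
Adding exponents of each base unit: kg: 1, m: 1, s: -2
SI base units of force: kg·m/s²

Answer: kg·m/s²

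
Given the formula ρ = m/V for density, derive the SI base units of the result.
Units of each symbol in ρ = m/V:
  m (mass): kg
  V (volume): m³  → in the denominator, contributes 1/m³

Multiplying the contributions: [kg] · [1/m³]
Adding exponents of each base unit: kg: 1, m: -3
SI base units of density: kg/m³

Answer: kg/m³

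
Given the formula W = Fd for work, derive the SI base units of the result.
Units of each symbol in W = Fd:
  F (force): kg·m/s²
  d (displacement): m

Multiplying the contributions: [kg·m/s²] · [m]
Adding exponents of each base unit: kg: 1, m: 2, s: -2
SI base units of work: kg·m²/s²

Answer: kg·m²/s²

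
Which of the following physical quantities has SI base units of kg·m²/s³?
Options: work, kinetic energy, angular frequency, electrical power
Checking the SI base units of each option:
  work (W = Fd): kg·m²/s²  ✗
  kinetic energy (E = ½mv²): kg·m²/s²  ✗
  angular frequency (ω = 2πf): 1/s  ✗
  electrical power (P = IV): kg·m²/s³  ✓ matches

Only electrical power has units kg·m²/s³.

Answer: electrical power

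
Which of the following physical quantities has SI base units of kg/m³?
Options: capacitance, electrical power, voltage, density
Checking the SI base units of each option:
  capacitance (C = Q/V): s⁴·A²/(kg·m²)  ✗
  electrical power (P = IV): kg·m²/s³  ✗
  voltage (V = IR): kg·m²/(s³·A)  ✗
  density (ρ = m/V): kg/m³  ✓ matches

Only density has units kg/m³.

Answer: density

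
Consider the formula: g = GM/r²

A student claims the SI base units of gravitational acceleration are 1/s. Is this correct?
Units of each symbol in g = GM/r²:
  G (gravitational constant): m³/(kg·s²)
  M (mass): kg
  r (distance): m  → to the power 2 in the denominator, contributes 1/m²

Multiplying the contributions: [m³/(kg·s²)] · [kg] · [1/m²]
Adding exponents of each base unit: m: 1, s: -2
SI base units of gravitational acceleration: m/s²

The claimed units 1/s (exponents s: -1) do not match the derived units m/s² (exponents m: 1, s: -2), so the claim is incorrect.

Answer: No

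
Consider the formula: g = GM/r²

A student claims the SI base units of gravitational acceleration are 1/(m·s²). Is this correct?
Units of each symbol in g = GM/r²:
  G (gravitational constant): m³/(kg·s²)
  M (mass): kg
  r (distance): m  → to the power 2 in the denominator, contributes 1/m²

Multiplying the contributions: [m³/(kg·s²)] · [kg] · [1/m²]
Adding exponents of each base unit: m: 1, s: -2
SI base units of gravitational acceleration: m/s²

The claimed units 1/(m·s²) (exponents m: -1, s: -2) do not match the derived units m/s² (exponents m: 1, s: -2), so the claim is incorrect.

Answer: No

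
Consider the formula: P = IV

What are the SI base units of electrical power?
Units of each symbol in P = IV:
  I (current): A
  V (voltage, in volts): kg·m²/(s³·A)

Multiplying the contributions: [A] · [kg·m²/(s³·A)]
Adding exponents of each base unit: kg: 1, m: 2, s: -3
SI base units of electrical power: kg·m²/s³

Answer: kg·m²/s³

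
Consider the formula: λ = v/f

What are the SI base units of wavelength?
Units of each symbol in λ = v/f:
  v (wave speed): m/s
  f (frequency): 1/s  → in the denominator, contributes s

Multiplying the contributions: [m/s] · [s]
Adding exponents of each base unit: m: 1
SI base units of wavelength: m

Answer: m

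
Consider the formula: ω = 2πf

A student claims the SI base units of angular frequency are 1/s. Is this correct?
Units of each symbol in ω = 2πf:
  f (frequency): 1/s
  The factor 2π is dimensionless.

Multiplying the contributions: [1/s]
Adding exponents of each base unit: s: -1
SI base units of angular frequency: 1/s

The claimed units 1/s match the derived units, so the claim is correct.

Answer: Yes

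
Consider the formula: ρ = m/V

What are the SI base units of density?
Units of each symbol in ρ = m/V:
  m (mass): kg
  V (volume): m³  → in the denominator, contributes 1/m³

Multiplying the contributions: [kg] · [1/m³]
Adding exponents of each base unit: kg: 1, m: -3
SI base units of density: kg/m³

Answer: kg/m³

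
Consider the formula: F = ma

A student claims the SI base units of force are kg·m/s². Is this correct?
Units of each symbol in F = ma:
  m (mass): kg
  a (acceleration): m/s²

Multiplying the contributions: [kg] · [m/s²]
Adding exponents of each base unit: kg: 1, m: 1, s: -2
SI base units of force: kg·m/s²

The claimed units kg·m/s² match the derived units, so the claim is correct.

Answer: Yes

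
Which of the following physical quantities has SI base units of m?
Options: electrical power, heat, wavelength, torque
Checking the SI base units of each option:
  electrical power (P = IV): kg·m²/s³  ✗
  heat (Q = mcΔT): kg·m²/s²  ✗
  wavelength (λ = v/f): m  ✓ matches
  torque (τ = Fr): kg·m²/s²  ✗

Only wavelength has units m.

Answer: wavelength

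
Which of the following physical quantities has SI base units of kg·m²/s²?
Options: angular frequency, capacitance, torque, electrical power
Checking the SI base units of each option:
  angular frequency (ω = 2πf): 1/s  ✗
  capacitance (C = Q/V): s⁴·A²/(kg·m²)  ✗
  torque (τ = Fr): kg·m²/s²  ✓ matches
  electrical power (P = IV): kg·m²/s³  ✗

Only torque has units kg·m²/s².

Answer: torque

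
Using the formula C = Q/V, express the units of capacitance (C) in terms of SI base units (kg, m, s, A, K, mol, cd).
Units of each symbol in C = Q/V:
  Q (charge, in coulombs): s·A
  V (voltage, in volts): kg·m²/(s³·A)  → in the denominator, contributes s³·A/(kg·m²)

Multiplying the contributions: [s·A] · [s³·A/(kg·m²)]
Adding exponents of each base unit: kg: -1, m: -2, s: 4, A: 2
SI base units of capacitance: s⁴·A²/(kg·m²)

Answer: s⁴·A²/(kg·m²)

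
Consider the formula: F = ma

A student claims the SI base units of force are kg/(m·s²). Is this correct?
Units of each symbol in F = ma:
  m (mass): kg
  a (acceleration): m/s²

Multiplying the contributions: [kg] · [m/s²]
Adding exponents of each base unit: kg: 1, m: 1, s: -2
SI base units of force: kg·m/s²

The claimed units kg/(m·s²) (exponents kg: 1, m: -1, s: -2) do not match the derived units kg·m/s² (exponents kg: 1, m: 1, s: -2), so the claim is incorrect.

Answer: No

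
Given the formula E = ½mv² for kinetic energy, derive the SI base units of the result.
Units of each symbol in E = ½mv²:
  m (mass): kg
  v (speed): m/s  → to the power 2, contributes m²/s²
  The factor ½ is dimensionless.

Multiplying the contributions: [kg] · [m²/s²]
Adding exponents of each base unit: kg: 1, m: 2, s: -2
SI base units of kinetic energy: kg·m²/s²

Answer: kg·m²/s²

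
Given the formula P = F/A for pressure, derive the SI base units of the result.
Units of each symbol in P = F/A:
  F (force): kg·m/s²
  A (area): m²  → in the denominator, contributes 1/m²

Multiplying the contributions: [kg·m/s²] · [1/m²]
Adding exponents of each base unit: kg: 1, m: -1, s: -2
SI base units of pressure: kg/(m·s²)

Answer: kg/(m·s²)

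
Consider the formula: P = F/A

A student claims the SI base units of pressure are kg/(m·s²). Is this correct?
Units of each symbol in P = F/A:
  F (force): kg·m/s²
  A (area): m²  → in the denominator, contributes 1/m²

Multiplying the contributions: [kg·m/s²] · [1/m²]
Adding exponents of each base unit: kg: 1, m: -1, s: -2
SI base units of pressure: kg/(m·s²)

The claimed units kg/(m·s²) match the derived units, so the claim is correct.

Answer: Yes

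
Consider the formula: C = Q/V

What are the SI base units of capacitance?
Units of each symbol in C = Q/V:
  Q (charge, in coulombs): s·A
  V (voltage, in volts): kg·m²/(s³·A)  → in the denominator, contributes s³·A/(kg·m²)

Multiplying the contributions: [s·A] · [s³·A/(kg·m²)]
Adding exponents of each base unit: kg: -1, m: -2, s: 4, A: 2
SI base units of capacitance: s⁴·A²/(kg·m²)

Answer: s⁴·A²/(kg·m²)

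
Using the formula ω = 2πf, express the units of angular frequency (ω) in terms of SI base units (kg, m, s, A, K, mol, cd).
Units of each symbol in ω = 2πf:
  f (frequency): 1/s
  The factor 2π is dimensionless.

Multiplying the contributions: [1/s]
Adding exponents of each base unit: s: -1
SI base units of angular frequency: 1/s

Answer: 1/s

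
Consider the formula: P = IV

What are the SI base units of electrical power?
Units of each symbol in P = IV:
  I (current): A
  V (voltage, in volts): kg·m²/(s³·A)

Multiplying the contributions: [A] · [kg·m²/(s³·A)]
Adding exponents of each base unit: kg: 1, m: 2, s: -3
SI base units of electrical power: kg·m²/s³

Answer: kg·m²/s³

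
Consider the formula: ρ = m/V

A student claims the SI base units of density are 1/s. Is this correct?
Units of each symbol in ρ = m/V:
  m (mass): kg
  V (volume): m³  → in the denominator, contributes 1/m³

Multiplying the contributions: [kg] · [1/m³]
Adding exponents of each base unit: kg: 1, m: -3
SI base units of density: kg/m³

The claimed units 1/s (exponents s: -1) do not match the derived units kg/m³ (exponents kg: 1, m: -3), so the claim is incorrect.

Answer: No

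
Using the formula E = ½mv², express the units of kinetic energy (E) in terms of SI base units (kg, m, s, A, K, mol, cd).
Units of each symbol in E = ½mv²:
  m (mass): kg
  v (speed): m/s  → to the power 2, contributes m²/s²
  The factor ½ is dimensionless.

Multiplying the contributions: [kg] · [m²/s²]
Adding exponents of each base unit: kg: 1, m: 2, s: -2
SI base units of kinetic energy: kg·m²/s²

Answer: kg·m²/s²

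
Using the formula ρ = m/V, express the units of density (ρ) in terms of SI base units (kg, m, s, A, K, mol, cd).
Units of each symbol in ρ = m/V:
  m (mass): kg
  V (volume): m³  → in the denominator, contributes 1/m³

Multiplying the contributions: [kg] · [1/m³]
Adding exponents of each base unit: kg: 1, m: -3
SI base units of density: kg/m³

Answer: kg/m³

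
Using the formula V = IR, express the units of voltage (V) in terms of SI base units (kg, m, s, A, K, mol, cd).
Units of each symbol in V = IR:
  I (current): A
  R (resistance, in ohms): kg·m²/(s³·A²)

Multiplying the contributions: [A] · [kg·m²/(s³·A²)]
Adding exponents of each base unit: kg: 1, m: 2, s: -3, A: -1
SI base units of voltage: kg·m²/(s³·A)

Answer: kg·m²/(s³·A)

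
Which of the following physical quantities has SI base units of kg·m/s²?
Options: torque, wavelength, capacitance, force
Checking the SI base units of each option:
  torque (τ = Fr): kg·m²/s²  ✗
  wavelength (λ = v/f): m  ✗
  capacitance (C = Q/V): s⁴·A²/(kg·m²)  ✗
  force (F = ma): kg·m/s²  ✓ matches

Only force has units kg·m/s².

Answer: force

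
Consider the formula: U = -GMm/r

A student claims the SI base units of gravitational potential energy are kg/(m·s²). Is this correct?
Units of each symbol in U = -GMm/r:
  G (gravitational constant): m³/(kg·s²)
  M (mass): kg
  m (mass): kg
  r (distance): m  → in the denominator, contributes 1/m
  The minus sign does not affect the units.

Multiplying the contributions: [m³/(kg·s²)] · [kg] · [kg] · [1/m]
Adding exponents of each base unit: kg: 1, m: 2, s: -2
SI base units of gravitational potential energy: kg·m²/s²

The claimed units kg/(m·s²) (exponents kg: 1, m: -1, s: -2) do not match the derived units kg·m²/s² (exponents kg: 1, m: 2, s: -2), so the claim is incorrect.

Answer: No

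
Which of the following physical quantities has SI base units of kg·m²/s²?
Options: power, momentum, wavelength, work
Checking the SI base units of each option:
  power (P = W/t): kg·m²/s³  ✗
  momentum (p = mv): kg·m/s  ✗
  wavelength (λ = v/f): m  ✗
  work (W = Fd): kg·m²/s²  ✓ matches

Only work has units kg·m²/s².

Answer: work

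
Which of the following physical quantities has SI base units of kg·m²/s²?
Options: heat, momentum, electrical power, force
Checking the SI base units of each option:
  heat (Q = mcΔT): kg·m²/s²  ✓ matches
  momentum (p = mv): kg·m/s  ✗
  electrical power (P = IV): kg·m²/s³  ✗
  force (F = ma): kg·m/s²  ✗

Only heat has units kg·m²/s².

Answer: heat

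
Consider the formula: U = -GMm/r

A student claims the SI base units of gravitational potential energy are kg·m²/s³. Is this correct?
Units of each symbol in U = -GMm/r:
  G (gravitational constant): m³/(kg·s²)
  M (mass): kg
  m (mass): kg
  r (distance): m  → in the denominator, contributes 1/m
  The minus sign does not affect the units.

Multiplying the contributions: [m³/(kg·s²)] · [kg] · [kg] · [1/m]
Adding exponents of each base unit: kg: 1, m: 2, s: -2
SI base units of gravitational potential energy: kg·m²/s²

The claimed units kg·m²/s³ (exponents kg: 1, m: 2, s: -3) do not match the derived units kg·m²/s² (exponents kg: 1, m: 2, s: -2), so the claim is incorrect.

Answer: No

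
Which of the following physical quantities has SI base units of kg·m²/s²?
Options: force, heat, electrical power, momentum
Checking the SI base units of each option:
  force (F = ma): kg·m/s²  ✗
  heat (Q = mcΔT): kg·m²/s²  ✓ matches
  electrical power (P = IV): kg·m²/s³  ✗
  momentum (p = mv): kg·m/s  ✗

Only heat has units kg·m²/s².

Answer: heat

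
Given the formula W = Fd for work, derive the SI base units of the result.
Units of each symbol in W = Fd:
  F (force): kg·m/s²
  d (displacement): m

Multiplying the contributions: [kg·m/s²] · [m]
Adding exponents of each base unit: kg: 1, m: 2, s: -2
SI base units of work: kg·m²/s²

Answer: kg·m²/s²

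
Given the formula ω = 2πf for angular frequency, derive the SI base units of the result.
Units of each symbol in ω = 2πf:
  f (frequency): 1/s
  The factor 2π is dimensionless.

Multiplying the contributions: [1/s]
Adding exponents of each base unit: s: -1
SI base units of angular frequency: 1/s

Answer: 1/s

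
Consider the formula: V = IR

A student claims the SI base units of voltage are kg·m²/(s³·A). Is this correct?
Units of each symbol in V = IR:
  I (current): A
  R (resistance, in ohms): kg·m²/(s³·A²)

Multiplying the contributions: [A] · [kg·m²/(s³·A²)]
Adding exponents of each base unit: kg: 1, m: 2, s: -3, A: -1
SI base units of voltage: kg·m²/(s³·A)

The claimed units kg·m²/(s³·A) match the derived units, so the claim is correct.

Answer: Yes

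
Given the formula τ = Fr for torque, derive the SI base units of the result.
Units of each symbol in τ = Fr:
  F (force): kg·m/s²
  r (lever arm): m

Multiplying the contributions: [kg·m/s²] · [m]
Adding exponents of each base unit: kg: 1, m: 2, s: -2
SI base units of torque: kg·m²/s²

Answer: kg·m²/s²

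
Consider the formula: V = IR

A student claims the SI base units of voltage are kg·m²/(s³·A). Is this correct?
Units of each symbol in V = IR:
  I (current): A
  R (resistance, in ohms): kg·m²/(s³·A²)

Multiplying the contributions: [A] · [kg·m²/(s³·A²)]
Adding exponents of each base unit: kg: 1, m: 2, s: -3, A: -1
SI base units of voltage: kg·m²/(s³·A)

The claimed units kg·m²/(s³·A) match the derived units, so the claim is correct.

Answer: Yes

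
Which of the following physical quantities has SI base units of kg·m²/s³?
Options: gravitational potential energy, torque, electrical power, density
Checking the SI base units of each option:
  gravitational potential energy (U = -GMm/r): kg·m²/s²  ✗
  torque (τ = Fr): kg·m²/s²  ✗
  electrical power (P = IV): kg·m²/s³  ✓ matches
  density (ρ = m/V): kg/m³  ✗

Only electrical power has units kg·m²/s³.

Answer: electrical power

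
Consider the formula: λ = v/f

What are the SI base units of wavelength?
Units of each symbol in λ = v/f:
  v (wave speed): m/s
  f (frequency): 1/s  → in the denominator, contributes s

Multiplying the contributions: [m/s] · [s]
Adding exponents of each base unit: m: 1
SI base units of wavelength: m

Answer: m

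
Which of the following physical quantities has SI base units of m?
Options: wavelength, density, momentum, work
Checking the SI base units of each option:
  wavelength (λ = v/f): m  ✓ matches
  density (ρ = m/V): kg/m³  ✗
  momentum (p = mv): kg·m/s  ✗
  work (W = Fd): kg·m²/s²  ✗

Only wavelength has units m.

Answer: wavelength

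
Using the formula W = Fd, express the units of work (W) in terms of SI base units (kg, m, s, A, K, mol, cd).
Units of each symbol in W = Fd:
  F (force): kg·m/s²
  d (displacement): m

Multiplying the contributions: [kg·m/s²] · [m]
Adding exponents of each base unit: kg: 1, m: 2, s: -2
SI base units of work: kg·m²/s²

Answer: kg·m²/s²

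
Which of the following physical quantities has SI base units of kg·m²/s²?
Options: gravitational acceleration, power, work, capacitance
Checking the SI base units of each option:
  gravitational acceleration (g = GM/r²): m/s²  ✗
  power (P = W/t): kg·m²/s³  ✗
  work (W = Fd): kg·m²/s²  ✓ matches
  capacitance (C = Q/V): s⁴·A²/(kg·m²)  ✗

Only work has units kg·m²/s².

Answer: work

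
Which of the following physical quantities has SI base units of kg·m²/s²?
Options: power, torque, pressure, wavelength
Checking the SI base units of each option:
  power (P = W/t): kg·m²/s³  ✗
  torque (τ = Fr): kg·m²/s²  ✓ matches
  pressure (P = F/A): kg/(m·s²)  ✗
  wavelength (λ = v/f): m  ✗

Only torque has units kg·m²/s².

Answer: torque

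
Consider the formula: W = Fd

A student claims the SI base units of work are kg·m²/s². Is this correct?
Units of each symbol in W = Fd:
  F (force): kg·m/s²
  d (displacement): m

Multiplying the contributions: [kg·m/s²] · [m]
Adding exponents of each base unit: kg: 1, m: 2, s: -2
SI base units of work: kg·m²/s²

The claimed units kg·m²/s² match the derived units, so the claim is correct.

Answer: Yes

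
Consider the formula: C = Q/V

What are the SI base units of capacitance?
Units of each symbol in C = Q/V:
  Q (charge, in coulombs): s·A
  V (voltage, in volts): kg·m²/(s³·A)  → in the denominator, contributes s³·A/(kg·m²)

Multiplying the contributions: [s·A] · [s³·A/(kg·m²)]
Adding exponents of each base unit: kg: -1, m: -2, s: 4, A: 2
SI base units of capacitance: s⁴·A²/(kg·m²)

Answer: s⁴·A²/(kg·m²)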